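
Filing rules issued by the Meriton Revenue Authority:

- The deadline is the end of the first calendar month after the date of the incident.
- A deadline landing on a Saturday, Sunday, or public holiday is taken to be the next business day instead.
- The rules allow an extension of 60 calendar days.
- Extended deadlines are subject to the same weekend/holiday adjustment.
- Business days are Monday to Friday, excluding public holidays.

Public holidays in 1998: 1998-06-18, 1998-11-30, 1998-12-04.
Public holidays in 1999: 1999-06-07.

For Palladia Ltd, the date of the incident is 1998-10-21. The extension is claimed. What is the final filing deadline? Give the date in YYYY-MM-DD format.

1 month after 1998-10-21 falls in November 1998; the last day of that month is 1998-11-30.
Because 1998-11-30 is a listed holiday, the deadline becomes 1998-12-01 (Tuesday).
With the 60-day extension, 1998-12-01 becomes 1999-01-30.
Because 1999-01-30 is a Saturday, the deadline becomes 1999-02-01 (Monday).
Final deadline: 1999-02-01.

1999-02-01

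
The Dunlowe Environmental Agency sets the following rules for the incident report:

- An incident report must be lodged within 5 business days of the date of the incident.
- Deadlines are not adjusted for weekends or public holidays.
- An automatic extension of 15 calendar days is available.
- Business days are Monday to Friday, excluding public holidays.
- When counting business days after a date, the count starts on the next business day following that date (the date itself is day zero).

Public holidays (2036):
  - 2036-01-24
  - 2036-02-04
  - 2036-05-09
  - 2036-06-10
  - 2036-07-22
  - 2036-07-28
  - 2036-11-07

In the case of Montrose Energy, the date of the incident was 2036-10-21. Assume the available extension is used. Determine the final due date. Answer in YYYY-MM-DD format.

2036-11-12

Counting 5 business days after 2036-10-21 (skipping weekends and listed holidays) reaches 2036-10-28.
No adjustment is made for weekends or holidays, so 2036-10-28 stands.
With the 15-day extension, 2036-10-28 becomes 2036-11-12.
2036-11-12 is a Wednesday; no weekend or holiday adjustment applies.
So the filing is due 2036-11-12.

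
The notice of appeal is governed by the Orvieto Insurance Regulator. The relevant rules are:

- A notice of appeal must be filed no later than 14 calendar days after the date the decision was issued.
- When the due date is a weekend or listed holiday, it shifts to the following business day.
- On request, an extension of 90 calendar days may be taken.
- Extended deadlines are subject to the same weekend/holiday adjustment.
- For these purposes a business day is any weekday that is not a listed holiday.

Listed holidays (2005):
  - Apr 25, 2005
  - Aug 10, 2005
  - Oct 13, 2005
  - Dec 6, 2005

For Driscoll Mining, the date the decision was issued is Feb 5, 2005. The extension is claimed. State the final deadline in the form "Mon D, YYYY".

May 23, 2005

14 calendar days after Feb 5, 2005 is Feb 19, 2005.
Because Feb 19, 2005 is a Saturday, the deadline becomes Feb 21, 2005 (Monday).
With the 90-day extension, Feb 21, 2005 becomes May 22, 2005.
May 22, 2005 is a Sunday, so it moves to the next business day, May 23, 2005 (Monday).
Final deadline: May 23, 2005.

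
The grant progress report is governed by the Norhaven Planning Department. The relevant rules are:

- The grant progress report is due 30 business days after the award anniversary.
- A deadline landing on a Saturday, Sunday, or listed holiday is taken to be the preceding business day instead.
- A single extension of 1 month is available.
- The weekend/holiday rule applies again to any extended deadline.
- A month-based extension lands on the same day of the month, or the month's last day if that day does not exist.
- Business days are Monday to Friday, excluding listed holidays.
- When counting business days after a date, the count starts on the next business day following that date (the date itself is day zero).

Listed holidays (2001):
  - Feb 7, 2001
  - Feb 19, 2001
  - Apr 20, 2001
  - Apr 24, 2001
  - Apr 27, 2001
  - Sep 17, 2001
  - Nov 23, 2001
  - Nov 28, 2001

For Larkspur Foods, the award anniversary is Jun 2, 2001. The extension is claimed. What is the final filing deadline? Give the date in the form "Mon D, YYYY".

Starting the day after Jun 2, 2001 and counting 30 business days lands on Jul 13, 2001.
Jul 13, 2001 (Friday) is already a business day.
The 1 month extension carries Jul 13, 2001 to Aug 13, 2001.
Since Aug 13, 2001 is a Monday and not a holiday, the date is unchanged.
The final due date is Aug 13, 2001.

Aug 13, 2001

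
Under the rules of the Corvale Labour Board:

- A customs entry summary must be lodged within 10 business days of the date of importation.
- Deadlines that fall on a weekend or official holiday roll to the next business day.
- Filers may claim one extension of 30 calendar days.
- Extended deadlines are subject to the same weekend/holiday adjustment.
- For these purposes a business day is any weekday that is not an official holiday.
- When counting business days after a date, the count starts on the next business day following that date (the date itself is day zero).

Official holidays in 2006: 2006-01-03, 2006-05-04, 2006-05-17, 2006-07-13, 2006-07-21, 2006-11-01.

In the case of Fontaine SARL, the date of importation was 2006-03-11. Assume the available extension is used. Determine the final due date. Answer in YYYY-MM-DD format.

10 business days after 2006-03-11, excluding weekends and holidays, is 2006-03-24.
2006-03-24 is a Friday and not a listed holiday, so it stands.
The 30-calendar-day extension moves the deadline from 2006-03-24 to 2006-04-23.
2006-04-23 is a Sunday; the next business day is 2006-04-24 (Monday).
The final due date is 2006-04-24.

2006-04-24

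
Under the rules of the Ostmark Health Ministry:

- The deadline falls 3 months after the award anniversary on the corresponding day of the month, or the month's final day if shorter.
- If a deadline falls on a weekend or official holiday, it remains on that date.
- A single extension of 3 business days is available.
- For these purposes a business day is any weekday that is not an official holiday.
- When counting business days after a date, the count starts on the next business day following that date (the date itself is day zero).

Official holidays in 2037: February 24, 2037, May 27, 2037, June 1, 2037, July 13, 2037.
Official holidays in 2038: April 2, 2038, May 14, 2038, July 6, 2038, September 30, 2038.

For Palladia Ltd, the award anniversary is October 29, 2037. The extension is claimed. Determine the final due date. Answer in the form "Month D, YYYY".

Moving 3 months forward from October 29, 2037 on the corresponding day gives January 29, 2038.
January 29, 2038 is a Friday; no weekend or holiday adjustment applies.
Applying the 3-business-day extension: 3 business days after January 29, 2038 is February 3, 2038.
No adjustment is made for weekends or holidays, so February 3, 2038 stands.
So the filing is due February 3, 2038.

February 3, 2038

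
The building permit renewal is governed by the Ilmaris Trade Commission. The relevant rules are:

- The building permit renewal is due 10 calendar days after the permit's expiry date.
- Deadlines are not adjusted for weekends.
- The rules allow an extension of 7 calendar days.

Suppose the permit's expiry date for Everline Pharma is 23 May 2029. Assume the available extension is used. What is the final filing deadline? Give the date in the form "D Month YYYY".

10 calendar days after 23 May 2029 is 2 June 2029.
No adjustment is made for weekends or holidays, so 2 June 2029 stands.
The 7-calendar-day extension moves the deadline from 2 June 2029 to 9 June 2029.
9 June 2029 is a Saturday; no weekend or holiday adjustment applies.
So the filing is due 9 June 2029.

9 June 2029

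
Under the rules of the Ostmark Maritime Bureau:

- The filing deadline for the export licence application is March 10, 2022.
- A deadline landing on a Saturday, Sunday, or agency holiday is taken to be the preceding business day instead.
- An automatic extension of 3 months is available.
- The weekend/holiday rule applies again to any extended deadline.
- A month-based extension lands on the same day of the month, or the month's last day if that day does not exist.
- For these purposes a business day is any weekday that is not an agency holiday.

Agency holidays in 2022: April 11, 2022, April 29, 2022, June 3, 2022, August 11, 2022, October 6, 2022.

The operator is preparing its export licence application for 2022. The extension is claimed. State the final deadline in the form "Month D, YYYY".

Start from the fixed due date, March 10, 2022.
Since March 10, 2022 is a Thursday and not a holiday, the date is unchanged.
The 3 months extension carries March 10, 2022 to June 10, 2022.
June 10, 2022 falls on a Friday, which is a business day, so no adjustment is needed.
So the filing is due June 10, 2022.

June 10, 2022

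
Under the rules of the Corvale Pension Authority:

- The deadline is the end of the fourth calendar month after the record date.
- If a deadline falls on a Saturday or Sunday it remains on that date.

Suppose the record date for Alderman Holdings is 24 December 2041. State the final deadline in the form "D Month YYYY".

30 April 2042

The fourth month after 24 December 2041 is April 2042, whose last day is 30 April 2042.
No adjustment is made for weekends or holidays, so 30 April 2042 stands.
The final due date is 30 April 2042.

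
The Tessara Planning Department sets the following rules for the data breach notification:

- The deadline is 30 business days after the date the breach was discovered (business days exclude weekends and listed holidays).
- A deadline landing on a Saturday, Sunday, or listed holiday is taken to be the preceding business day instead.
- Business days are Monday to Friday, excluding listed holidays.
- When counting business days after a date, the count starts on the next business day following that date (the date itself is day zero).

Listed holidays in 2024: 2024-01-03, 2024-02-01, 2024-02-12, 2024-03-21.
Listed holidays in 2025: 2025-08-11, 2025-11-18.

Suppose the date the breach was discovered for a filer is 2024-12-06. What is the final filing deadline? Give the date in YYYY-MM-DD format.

2025-01-17

Starting the day after 2024-12-06 and counting 30 business days lands on 2025-01-17.
2025-01-17 falls on a Friday, which is a business day, so no adjustment is needed.
So the filing is due 2025-01-17.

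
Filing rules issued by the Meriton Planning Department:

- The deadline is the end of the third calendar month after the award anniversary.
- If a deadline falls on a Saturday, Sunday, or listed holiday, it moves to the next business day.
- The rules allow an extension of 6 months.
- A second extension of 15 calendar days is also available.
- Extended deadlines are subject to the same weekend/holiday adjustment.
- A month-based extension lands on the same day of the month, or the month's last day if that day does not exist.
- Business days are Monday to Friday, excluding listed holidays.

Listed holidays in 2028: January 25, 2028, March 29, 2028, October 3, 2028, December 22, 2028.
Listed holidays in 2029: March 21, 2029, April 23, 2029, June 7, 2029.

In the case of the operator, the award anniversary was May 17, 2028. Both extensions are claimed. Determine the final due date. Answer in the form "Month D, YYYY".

3 months after May 17, 2028 falls in August 2028; the last day of that month is August 31, 2028.
August 31, 2028 (Thursday) is already a business day.
Applying the 6 months extension: 6 months after August 31, 2028 is February 28, 2029 (day 31 does not exist in February, so the month's last day is used).
Since February 28, 2029 is a Wednesday and not a holiday, the date is unchanged.
With the 15-day extension, February 28, 2029 becomes March 15, 2029.
Since March 15, 2029 is a Thursday and not a holiday, the date is unchanged.
So the filing is due March 15, 2029.

March 15, 2029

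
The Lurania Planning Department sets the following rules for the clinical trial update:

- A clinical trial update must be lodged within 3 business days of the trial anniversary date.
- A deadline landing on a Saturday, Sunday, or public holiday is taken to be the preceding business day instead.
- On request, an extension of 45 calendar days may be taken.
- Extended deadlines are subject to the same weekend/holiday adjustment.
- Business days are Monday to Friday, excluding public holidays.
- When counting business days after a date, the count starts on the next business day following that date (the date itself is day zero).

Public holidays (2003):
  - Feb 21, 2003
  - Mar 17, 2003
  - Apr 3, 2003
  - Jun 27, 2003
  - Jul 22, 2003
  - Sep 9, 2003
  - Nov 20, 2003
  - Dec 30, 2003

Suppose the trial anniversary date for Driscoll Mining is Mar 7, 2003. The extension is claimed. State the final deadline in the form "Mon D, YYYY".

Starting the day after Mar 7, 2003 and counting 3 business days lands on Mar 12, 2003.
Mar 12, 2003 is a Wednesday and not a listed holiday, so it stands.
Applying the 45-calendar-day extension: Mar 12, 2003 + 45 days = Apr 26, 2003.
Apr 26, 2003 falls on a Saturday. Rolling to the preceding business day gives Apr 25, 2003, a Friday.
Final deadline: Apr 25, 2003.

Apr 25, 2003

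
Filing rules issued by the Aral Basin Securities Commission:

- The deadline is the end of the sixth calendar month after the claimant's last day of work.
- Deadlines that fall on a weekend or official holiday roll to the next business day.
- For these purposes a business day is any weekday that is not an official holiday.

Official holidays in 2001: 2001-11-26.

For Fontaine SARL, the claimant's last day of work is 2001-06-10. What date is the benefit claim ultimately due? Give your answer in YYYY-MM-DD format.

2001-12-31

The sixth month after 2001-06-10 is December 2001, whose last day is 2001-12-31.
2001-12-31 falls on a Monday, which is a business day, so no adjustment is needed.
The final due date is 2001-12-31.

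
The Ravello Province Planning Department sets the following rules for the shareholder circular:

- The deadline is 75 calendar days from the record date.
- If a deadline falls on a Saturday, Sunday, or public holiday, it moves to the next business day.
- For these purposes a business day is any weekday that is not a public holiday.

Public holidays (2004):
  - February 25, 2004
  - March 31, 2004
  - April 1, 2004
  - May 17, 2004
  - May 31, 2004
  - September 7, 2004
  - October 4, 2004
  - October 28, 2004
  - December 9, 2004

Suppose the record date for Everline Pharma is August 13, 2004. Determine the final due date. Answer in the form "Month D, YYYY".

October 27, 2004

From August 13, 2004, 75 calendar days later is October 27, 2004.
October 27, 2004 falls on a Wednesday, which is a business day, so no adjustment is needed.
The final due date is October 27, 2004.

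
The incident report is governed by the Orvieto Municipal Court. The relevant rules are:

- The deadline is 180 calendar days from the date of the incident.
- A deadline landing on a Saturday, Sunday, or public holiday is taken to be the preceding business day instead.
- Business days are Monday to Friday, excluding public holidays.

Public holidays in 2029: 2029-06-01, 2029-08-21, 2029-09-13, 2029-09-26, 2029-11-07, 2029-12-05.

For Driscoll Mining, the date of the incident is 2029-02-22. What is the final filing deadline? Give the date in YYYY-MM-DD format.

Trigger date 2029-02-22 + 180 calendar days = 2029-08-21.
2029-08-21 is a listed holiday; the preceding business day is 2029-08-20 (Monday).
The final due date is 2029-08-20.

2029-08-20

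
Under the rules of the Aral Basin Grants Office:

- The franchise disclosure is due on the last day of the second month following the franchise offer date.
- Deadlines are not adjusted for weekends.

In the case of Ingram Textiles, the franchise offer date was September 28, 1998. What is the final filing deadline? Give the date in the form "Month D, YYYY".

November 30, 1998

The second month after September 28, 1998 is November 1998, whose last day is November 30, 1998.
November 30, 1998 is a Monday; no weekend or holiday adjustment applies.
Final deadline: November 30, 1998.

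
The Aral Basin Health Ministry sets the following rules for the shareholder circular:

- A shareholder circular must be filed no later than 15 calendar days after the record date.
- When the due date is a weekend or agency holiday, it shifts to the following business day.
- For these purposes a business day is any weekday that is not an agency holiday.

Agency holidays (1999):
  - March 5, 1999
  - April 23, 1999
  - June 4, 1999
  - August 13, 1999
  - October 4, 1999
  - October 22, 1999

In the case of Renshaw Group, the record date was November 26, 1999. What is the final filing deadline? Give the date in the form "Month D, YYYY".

Adding 15 calendar days to November 26, 1999 gives December 11, 1999.
December 11, 1999 is a Saturday; the next business day is December 13, 1999 (Monday).
Final deadline: December 13, 1999.

December 13, 1999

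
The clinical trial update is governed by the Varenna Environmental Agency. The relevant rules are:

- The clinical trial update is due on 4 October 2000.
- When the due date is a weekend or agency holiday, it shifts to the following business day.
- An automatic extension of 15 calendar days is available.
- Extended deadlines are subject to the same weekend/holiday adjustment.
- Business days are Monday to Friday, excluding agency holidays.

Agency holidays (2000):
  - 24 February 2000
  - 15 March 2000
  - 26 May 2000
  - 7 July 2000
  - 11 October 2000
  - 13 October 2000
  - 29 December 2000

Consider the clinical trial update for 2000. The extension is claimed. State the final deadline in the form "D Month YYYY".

19 October 2000

The stated deadline is 4 October 2000.
4 October 2000 (Wednesday) is already a business day.
Applying the 15-calendar-day extension: 4 October 2000 + 15 days = 19 October 2000.
Since 19 October 2000 is a Thursday and not a holiday, the date is unchanged.
Final deadline: 19 October 2000.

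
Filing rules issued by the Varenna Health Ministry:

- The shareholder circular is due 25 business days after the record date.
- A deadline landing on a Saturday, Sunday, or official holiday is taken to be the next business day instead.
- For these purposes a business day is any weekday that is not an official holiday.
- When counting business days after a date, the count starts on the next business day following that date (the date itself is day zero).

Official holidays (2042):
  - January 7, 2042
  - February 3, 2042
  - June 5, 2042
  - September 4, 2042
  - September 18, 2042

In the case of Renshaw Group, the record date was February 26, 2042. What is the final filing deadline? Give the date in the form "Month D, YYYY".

Starting the day after February 26, 2042 and counting 25 business days lands on April 2, 2042.
April 2, 2042 is a Wednesday and not a listed holiday, so it stands.
So the filing is due April 2, 2042.

April 2, 2042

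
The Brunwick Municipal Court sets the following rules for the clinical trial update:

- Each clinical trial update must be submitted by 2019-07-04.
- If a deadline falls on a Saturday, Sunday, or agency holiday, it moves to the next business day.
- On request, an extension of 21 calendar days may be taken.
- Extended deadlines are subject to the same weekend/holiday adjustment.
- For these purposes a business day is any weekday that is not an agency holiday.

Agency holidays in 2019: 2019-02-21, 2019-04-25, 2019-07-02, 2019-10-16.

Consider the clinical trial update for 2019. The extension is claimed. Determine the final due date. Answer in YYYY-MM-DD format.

The stated deadline is 2019-07-04.
2019-07-04 (Thursday) is already a business day.
With the 21-day extension, 2019-07-04 becomes 2019-07-25.
2019-07-25 is a Thursday and not a listed holiday, so it stands.
The final due date is 2019-07-25.

2019-07-25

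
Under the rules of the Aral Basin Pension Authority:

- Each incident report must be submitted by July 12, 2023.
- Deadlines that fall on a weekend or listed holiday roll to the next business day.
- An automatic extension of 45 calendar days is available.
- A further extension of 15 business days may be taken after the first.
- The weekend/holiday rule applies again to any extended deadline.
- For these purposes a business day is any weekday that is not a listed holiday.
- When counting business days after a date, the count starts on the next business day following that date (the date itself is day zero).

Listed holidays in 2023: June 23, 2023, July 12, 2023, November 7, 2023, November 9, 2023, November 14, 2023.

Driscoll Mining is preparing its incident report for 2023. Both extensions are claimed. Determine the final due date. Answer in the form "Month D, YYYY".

September 18, 2023

The stated deadline is July 12, 2023.
Because July 12, 2023 is a listed holiday, the deadline becomes July 13, 2023 (Thursday).
Applying the 45-calendar-day extension: July 13, 2023 + 45 days = August 27, 2023.
Because August 27, 2023 is a Sunday, the deadline becomes August 28, 2023 (Monday).
Applying the 15-business-day extension: 15 business days after August 28, 2023 is September 18, 2023.
September 18, 2023 (Monday) is already a business day.
Deadline: September 18, 2023.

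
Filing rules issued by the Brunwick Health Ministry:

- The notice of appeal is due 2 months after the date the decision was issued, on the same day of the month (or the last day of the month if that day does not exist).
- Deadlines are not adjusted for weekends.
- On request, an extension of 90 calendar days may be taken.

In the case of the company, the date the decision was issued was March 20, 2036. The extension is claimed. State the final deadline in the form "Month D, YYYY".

2 months after March 20, 2036, on the same day of the month, is May 20, 2036.
May 20, 2036 is a Tuesday; no weekend or holiday adjustment applies.
The 90-calendar-day extension moves the deadline from May 20, 2036 to August 18, 2036.
August 18, 2036 falls on a Monday. The rules make no weekend/holiday allowance, so it remains August 18, 2036.
The final due date is August 18, 2036.

August 18, 2036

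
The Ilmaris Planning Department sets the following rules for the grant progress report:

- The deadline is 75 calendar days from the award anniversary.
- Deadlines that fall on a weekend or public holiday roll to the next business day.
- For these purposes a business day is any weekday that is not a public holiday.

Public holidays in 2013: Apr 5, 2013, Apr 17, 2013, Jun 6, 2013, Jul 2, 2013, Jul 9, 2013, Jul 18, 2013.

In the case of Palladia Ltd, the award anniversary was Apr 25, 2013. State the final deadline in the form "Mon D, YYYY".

Jul 10, 2013

From Apr 25, 2013, 75 calendar days later is Jul 9, 2013.
Jul 9, 2013 is a listed holiday; the next business day is Jul 10, 2013 (Wednesday).
Deadline: Jul 10, 2013.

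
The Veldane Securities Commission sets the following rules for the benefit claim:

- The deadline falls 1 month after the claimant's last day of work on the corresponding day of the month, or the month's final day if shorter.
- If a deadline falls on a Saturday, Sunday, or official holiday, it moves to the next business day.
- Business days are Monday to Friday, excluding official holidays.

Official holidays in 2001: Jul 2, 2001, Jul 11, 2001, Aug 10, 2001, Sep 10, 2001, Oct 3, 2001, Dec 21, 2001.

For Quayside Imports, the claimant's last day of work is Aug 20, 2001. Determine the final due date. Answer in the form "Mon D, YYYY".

Sep 20, 2001

1 month from Aug 20, 2001 is Sep 20, 2001.
Sep 20, 2001 falls on a Thursday, which is a business day, so no adjustment is needed.
So the filing is due Sep 20, 2001.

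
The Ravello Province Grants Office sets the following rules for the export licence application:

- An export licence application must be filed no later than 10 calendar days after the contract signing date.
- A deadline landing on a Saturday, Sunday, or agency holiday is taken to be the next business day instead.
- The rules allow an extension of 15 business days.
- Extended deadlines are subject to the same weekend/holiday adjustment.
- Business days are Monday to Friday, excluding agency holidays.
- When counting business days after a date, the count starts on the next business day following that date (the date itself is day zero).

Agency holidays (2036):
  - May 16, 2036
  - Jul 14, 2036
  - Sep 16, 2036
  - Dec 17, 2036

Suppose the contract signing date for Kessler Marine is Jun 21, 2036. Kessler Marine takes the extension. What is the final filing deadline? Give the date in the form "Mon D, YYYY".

Trigger date Jun 21, 2036 + 10 calendar days = Jul 1, 2036.
Jul 1, 2036 (Tuesday) is already a business day.
Counting 15 further business days from Jul 1, 2036 reaches Jul 23, 2036.
Jul 23, 2036 (Wednesday) is already a business day.
So the filing is due Jul 23, 2036.

Jul 23, 2036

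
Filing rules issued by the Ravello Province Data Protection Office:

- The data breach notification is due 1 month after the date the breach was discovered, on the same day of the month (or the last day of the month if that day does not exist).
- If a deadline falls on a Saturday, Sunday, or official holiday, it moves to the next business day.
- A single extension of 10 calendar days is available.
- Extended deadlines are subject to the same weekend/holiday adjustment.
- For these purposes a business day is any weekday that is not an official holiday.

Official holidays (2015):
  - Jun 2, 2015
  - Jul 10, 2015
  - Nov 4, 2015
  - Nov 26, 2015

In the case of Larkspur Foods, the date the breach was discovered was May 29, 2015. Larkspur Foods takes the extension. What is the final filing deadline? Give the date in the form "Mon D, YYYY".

1 month from May 29, 2015 is Jun 29, 2015.
Jun 29, 2015 (Monday) is already a business day.
Add the 10 calendar-day extension to Jun 29, 2015: Jul 9, 2015.
Since Jul 9, 2015 is a Thursday and not a holiday, the date is unchanged.
So the filing is due Jul 9, 2015.

Jul 9, 2015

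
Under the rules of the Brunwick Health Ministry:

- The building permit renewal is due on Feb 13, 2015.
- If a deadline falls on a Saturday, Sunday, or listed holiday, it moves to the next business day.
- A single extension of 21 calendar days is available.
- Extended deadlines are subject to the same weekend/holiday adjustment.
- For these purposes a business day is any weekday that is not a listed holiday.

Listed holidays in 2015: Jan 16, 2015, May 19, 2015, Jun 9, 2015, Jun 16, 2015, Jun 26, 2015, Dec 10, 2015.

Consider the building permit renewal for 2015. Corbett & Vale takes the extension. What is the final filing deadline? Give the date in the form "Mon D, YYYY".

The stated deadline is Feb 13, 2015.
Feb 13, 2015 falls on a Friday, which is a business day, so no adjustment is needed.
With the 21-day extension, Feb 13, 2015 becomes Mar 6, 2015.
Mar 6, 2015 is a Friday and not a listed holiday, so it stands.
Deadline: Mar 6, 2015.

Mar 6, 2015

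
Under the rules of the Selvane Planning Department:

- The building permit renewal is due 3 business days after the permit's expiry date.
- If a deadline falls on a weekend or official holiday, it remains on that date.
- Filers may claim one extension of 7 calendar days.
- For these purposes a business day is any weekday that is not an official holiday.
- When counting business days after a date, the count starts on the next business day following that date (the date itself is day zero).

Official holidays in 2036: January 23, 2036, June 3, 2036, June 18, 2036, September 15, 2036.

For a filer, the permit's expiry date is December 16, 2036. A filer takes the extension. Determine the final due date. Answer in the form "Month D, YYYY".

Counting 3 business days after December 16, 2036 (skipping weekends and listed holidays) reaches December 19, 2036.
No adjustment is made for weekends or holidays, so December 19, 2036 stands.
The 7-calendar-day extension moves the deadline from December 19, 2036 to December 26, 2036.
No adjustment is made for weekends or holidays, so December 26, 2036 stands.
The final due date is December 26, 2036.

December 26, 2036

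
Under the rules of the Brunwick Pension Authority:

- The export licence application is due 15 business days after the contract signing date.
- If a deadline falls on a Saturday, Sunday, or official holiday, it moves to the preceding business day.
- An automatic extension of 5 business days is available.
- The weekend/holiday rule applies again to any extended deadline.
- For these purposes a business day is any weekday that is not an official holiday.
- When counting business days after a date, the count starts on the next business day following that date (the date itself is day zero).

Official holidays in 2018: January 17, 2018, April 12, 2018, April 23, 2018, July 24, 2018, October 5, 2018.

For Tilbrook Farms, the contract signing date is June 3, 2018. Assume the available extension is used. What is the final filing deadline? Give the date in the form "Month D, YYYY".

Counting 15 business days after June 3, 2018 (skipping weekends and listed holidays) reaches June 22, 2018.
June 22, 2018 (Friday) is already a business day.
The 5-business-day extension runs from June 22, 2018 to June 29, 2018.
June 29, 2018 is a Friday and not a listed holiday, so it stands.
Final deadline: June 29, 2018.

June 29, 2018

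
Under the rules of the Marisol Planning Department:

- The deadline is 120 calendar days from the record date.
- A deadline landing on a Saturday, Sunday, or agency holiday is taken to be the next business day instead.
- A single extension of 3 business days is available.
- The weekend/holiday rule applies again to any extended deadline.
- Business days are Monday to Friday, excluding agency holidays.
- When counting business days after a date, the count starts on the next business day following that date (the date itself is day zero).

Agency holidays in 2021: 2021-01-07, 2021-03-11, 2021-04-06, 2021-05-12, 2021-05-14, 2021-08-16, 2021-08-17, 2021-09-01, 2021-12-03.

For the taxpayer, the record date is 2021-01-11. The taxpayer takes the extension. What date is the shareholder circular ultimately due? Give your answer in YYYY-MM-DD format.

2021-05-18

120 calendar days after 2021-01-11 is 2021-05-11.
2021-05-11 (Tuesday) is already a business day.
Applying the 3-business-day extension: 3 business days after 2021-05-11 is 2021-05-18.
2021-05-18 (Tuesday) is already a business day.
So the filing is due 2021-05-18.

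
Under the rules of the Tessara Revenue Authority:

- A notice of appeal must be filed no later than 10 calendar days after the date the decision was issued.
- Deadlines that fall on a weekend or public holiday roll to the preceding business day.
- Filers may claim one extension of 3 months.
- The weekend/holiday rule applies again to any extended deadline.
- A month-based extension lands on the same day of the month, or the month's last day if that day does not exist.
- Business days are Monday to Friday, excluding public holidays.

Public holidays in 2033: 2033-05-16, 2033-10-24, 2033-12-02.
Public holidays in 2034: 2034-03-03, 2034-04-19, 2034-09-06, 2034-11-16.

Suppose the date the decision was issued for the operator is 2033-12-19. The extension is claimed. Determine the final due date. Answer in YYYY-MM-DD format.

Trigger date 2033-12-19 + 10 calendar days = 2033-12-29.
Since 2033-12-29 is a Thursday and not a holiday, the date is unchanged.
The 3 months extension carries 2033-12-29 to 2034-03-29.
2034-03-29 (Wednesday) is already a business day.
Final deadline: 2034-03-29.

2034-03-29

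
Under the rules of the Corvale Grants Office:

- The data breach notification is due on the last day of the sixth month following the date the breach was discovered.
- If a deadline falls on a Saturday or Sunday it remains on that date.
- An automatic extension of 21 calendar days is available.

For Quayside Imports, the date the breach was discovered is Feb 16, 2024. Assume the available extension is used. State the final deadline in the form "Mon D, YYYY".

Sep 21, 2024

6 months after Feb 16, 2024 falls in August 2024; the last day of that month is Aug 31, 2024.
Aug 31, 2024 is a Saturday; no weekend or holiday adjustment applies.
With the 21-day extension, Aug 31, 2024 becomes Sep 21, 2024.
Sep 21, 2024 is a Saturday; no weekend or holiday adjustment applies.
So the filing is due Sep 21, 2024.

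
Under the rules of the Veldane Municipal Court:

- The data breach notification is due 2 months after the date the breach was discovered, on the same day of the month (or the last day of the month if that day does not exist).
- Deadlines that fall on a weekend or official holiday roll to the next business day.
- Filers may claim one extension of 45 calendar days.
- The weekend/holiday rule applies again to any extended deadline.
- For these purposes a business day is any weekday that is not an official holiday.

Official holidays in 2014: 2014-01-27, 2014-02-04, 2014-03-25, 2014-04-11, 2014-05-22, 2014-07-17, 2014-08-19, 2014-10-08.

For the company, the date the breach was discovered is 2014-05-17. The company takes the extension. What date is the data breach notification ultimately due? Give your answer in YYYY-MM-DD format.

2 months from 2014-05-17 is 2014-07-17.
2014-07-17 falls on a listed holiday. Rolling to the next business day gives 2014-07-18, a Friday.
With the 45-day extension, 2014-07-18 becomes 2014-09-01.
2014-09-01 (Monday) is already a business day.
Deadline: 2014-09-01.

2014-09-01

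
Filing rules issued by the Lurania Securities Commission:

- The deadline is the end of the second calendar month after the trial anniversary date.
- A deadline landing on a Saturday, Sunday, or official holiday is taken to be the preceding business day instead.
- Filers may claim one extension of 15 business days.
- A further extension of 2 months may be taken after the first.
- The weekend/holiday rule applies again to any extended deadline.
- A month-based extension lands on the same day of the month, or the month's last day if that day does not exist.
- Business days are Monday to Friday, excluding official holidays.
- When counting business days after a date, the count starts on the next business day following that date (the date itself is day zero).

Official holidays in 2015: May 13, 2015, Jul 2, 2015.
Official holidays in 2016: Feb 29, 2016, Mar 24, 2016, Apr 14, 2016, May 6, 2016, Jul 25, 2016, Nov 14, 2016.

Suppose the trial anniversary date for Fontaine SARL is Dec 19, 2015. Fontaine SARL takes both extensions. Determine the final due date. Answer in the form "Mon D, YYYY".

2 months after Dec 19, 2015 falls in February 2016; the last day of that month is Feb 29, 2016.
Feb 29, 2016 is a listed holiday; the preceding business day is Feb 26, 2016 (Friday).
Counting 15 further business days from Feb 26, 2016 reaches Mar 21, 2016.
Mar 21, 2016 is a Monday and not a listed holiday, so it stands.
Applying the 2 months extension: 2 months after Mar 21, 2016 is May 21, 2016.
May 21, 2016 is a Saturday; the preceding business day is May 20, 2016 (Friday).
So the filing is due May 20, 2016.

May 20, 2016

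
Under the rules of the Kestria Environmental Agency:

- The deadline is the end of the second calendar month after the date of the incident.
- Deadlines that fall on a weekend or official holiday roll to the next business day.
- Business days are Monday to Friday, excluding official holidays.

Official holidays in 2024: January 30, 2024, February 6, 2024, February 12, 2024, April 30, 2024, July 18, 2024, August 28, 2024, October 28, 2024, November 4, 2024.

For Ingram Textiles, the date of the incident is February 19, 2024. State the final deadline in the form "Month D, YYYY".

The second month after February 19, 2024 is April 2024, whose last day is April 30, 2024.
April 30, 2024 falls on a listed holiday. Rolling to the next business day gives May 1, 2024, a Wednesday.
Final deadline: May 1, 2024.

May 1, 2024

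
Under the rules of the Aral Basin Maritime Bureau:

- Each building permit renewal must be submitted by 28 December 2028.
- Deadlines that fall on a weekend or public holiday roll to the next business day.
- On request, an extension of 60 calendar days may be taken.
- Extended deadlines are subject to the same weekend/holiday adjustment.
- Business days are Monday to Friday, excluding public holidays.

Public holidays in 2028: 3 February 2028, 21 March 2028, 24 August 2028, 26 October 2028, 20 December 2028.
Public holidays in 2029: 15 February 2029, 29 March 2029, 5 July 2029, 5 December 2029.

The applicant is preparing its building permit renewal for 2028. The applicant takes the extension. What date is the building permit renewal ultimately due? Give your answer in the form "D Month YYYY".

The statutory due date is 28 December 2028.
28 December 2028 (Thursday) is already a business day.
The 60-calendar-day extension moves the deadline from 28 December 2028 to 26 February 2029.
26 February 2029 falls on a Monday, which is a business day, so no adjustment is needed.
So the filing is due 26 February 2029.

26 February 2029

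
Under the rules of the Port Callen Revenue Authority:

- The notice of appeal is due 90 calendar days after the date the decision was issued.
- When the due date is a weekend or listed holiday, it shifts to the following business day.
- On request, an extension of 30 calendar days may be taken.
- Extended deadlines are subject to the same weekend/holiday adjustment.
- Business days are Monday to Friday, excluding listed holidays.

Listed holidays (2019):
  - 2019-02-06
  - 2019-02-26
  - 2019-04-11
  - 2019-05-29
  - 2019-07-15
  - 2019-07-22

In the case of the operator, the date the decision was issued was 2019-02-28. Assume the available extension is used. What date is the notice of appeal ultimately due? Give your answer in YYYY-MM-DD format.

2019-07-01

Trigger date 2019-02-28 + 90 calendar days = 2019-05-29.
Because 2019-05-29 is a listed holiday, the deadline becomes 2019-05-30 (Thursday).
Applying the 30-calendar-day extension: 2019-05-30 + 30 days = 2019-06-29.
Because 2019-06-29 is a Saturday, the deadline becomes 2019-07-01 (Monday).
Final deadline: 2019-07-01.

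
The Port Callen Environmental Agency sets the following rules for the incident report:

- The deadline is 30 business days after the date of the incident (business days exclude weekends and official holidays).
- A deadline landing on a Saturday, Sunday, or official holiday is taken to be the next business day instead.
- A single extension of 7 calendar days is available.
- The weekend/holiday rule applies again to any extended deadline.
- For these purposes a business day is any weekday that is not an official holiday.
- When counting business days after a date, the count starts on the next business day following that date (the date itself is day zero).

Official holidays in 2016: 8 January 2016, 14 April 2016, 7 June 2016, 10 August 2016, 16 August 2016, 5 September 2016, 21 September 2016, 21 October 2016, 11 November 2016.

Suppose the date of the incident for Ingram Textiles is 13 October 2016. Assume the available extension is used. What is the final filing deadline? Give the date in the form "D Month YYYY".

Starting the day after 13 October 2016 and counting 30 business days lands on 28 November 2016.
28 November 2016 is a Monday and not a listed holiday, so it stands.
Applying the 7-calendar-day extension: 28 November 2016 + 7 days = 5 December 2016.
5 December 2016 (Monday) is already a business day.
Deadline: 5 December 2016.

5 December 2016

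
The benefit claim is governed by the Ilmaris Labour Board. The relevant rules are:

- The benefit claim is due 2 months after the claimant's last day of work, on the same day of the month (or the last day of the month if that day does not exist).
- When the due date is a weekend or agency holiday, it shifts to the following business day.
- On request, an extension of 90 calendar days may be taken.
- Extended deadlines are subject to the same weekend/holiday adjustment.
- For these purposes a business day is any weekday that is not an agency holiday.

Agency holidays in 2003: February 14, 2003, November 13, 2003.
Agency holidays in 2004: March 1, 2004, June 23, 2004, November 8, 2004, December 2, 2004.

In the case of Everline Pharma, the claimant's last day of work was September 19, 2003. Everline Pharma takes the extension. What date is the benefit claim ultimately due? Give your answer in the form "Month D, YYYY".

2 months after September 19, 2003, on the same day of the month, is November 19, 2003.
November 19, 2003 (Wednesday) is already a business day.
Applying the 90-calendar-day extension: November 19, 2003 + 90 days = February 17, 2004.
February 17, 2004 is a Tuesday and not a listed holiday, so it stands.
So the filing is due February 17, 2004.

February 17, 2004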